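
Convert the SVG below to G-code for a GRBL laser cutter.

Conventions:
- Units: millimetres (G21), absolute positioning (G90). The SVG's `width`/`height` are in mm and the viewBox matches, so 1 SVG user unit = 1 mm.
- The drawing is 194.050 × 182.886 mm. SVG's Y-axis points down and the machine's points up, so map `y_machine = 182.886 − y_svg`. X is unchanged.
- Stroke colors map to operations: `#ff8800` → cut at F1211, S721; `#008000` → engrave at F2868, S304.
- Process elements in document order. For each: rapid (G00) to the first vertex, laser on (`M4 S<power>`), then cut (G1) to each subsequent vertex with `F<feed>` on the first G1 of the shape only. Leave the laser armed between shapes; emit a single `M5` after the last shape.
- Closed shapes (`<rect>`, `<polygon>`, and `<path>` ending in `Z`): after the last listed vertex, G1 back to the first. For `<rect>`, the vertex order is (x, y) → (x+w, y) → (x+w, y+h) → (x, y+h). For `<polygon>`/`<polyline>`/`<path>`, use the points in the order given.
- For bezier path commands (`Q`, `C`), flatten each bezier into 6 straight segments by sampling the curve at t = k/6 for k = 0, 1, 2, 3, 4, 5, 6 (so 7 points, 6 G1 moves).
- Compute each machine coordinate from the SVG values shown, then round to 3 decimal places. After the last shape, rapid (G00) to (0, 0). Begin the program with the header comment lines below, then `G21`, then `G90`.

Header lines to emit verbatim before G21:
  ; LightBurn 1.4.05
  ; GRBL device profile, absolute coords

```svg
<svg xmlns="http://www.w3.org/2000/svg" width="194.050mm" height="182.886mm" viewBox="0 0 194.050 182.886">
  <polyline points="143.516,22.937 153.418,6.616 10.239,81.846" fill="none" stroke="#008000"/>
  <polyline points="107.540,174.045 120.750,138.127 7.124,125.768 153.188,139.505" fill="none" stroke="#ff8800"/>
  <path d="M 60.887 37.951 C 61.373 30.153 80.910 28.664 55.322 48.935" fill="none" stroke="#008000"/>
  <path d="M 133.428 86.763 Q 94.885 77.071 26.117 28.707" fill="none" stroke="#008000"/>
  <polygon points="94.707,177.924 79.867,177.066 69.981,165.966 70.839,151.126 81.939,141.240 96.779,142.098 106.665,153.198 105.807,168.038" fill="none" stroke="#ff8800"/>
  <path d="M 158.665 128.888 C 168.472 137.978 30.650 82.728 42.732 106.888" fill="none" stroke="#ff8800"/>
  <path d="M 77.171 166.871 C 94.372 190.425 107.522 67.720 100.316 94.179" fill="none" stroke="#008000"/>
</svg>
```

; LightBurn 1.4.05
; GRBL device profile, absolute coords
G21
G90
G00 X143.516 Y159.949
M4 S304
G1 X153.418 Y176.270 F2868
G1 X10.239 Y101.040
G00 X107.540 Y8.841
M4 S721
G1 X120.750 Y44.759 F1211
G1 X7.124 Y57.118
G1 X153.188 Y43.381
G00 X60.887 Y144.935
M4 S304
G1 X62.420 Y148.237 F2868
G1 X65.346 Y150.058
G1 X67.882 Y149.969
G1 X68.245 Y147.541
G1 X64.653 Y142.345
G1 X55.322 Y133.951
G00 X133.428 Y96.123
M4 S304
G1 X119.741 Y100.428 F2868
G1 X104.374 Y106.881
G1 X87.329 Y115.483
G1 X68.604 Y126.233
G1 X48.200 Y139.132
G1 X26.117 Y154.179
G00 X94.707 Y4.962
M4 S721
G1 X79.867 Y5.820 F1211
G1 X69.981 Y16.920
G1 X70.839 Y31.760
G1 X81.939 Y41.646
G1 X96.779 Y40.788
G1 X106.665 Y29.688
G1 X105.807 Y14.848
G1 X94.707 Y4.962
G00 X158.665 Y53.998
M4 S721
G1 X152.644 Y54.149 F1211
G1 X130.282 Y61.031
G1 X99.845 Y70.649
G1 X69.598 Y79.012
G1 X47.806 Y82.126
G1 X42.732 Y75.998
G00 X77.171 Y16.015
M4 S304
G1 X85.358 Y15.059 F2868
G1 X92.418 Y30.272
G1 X97.896 Y53.450
G1 X101.341 Y76.386
G1 X102.298 Y90.874
G1 X100.316 Y88.707
M5
G00 X0.000 Y0.000

viewBox `0 0 194.050 182.886` with mm width/height → 1 unit = 1 mm. Flip: y_m = 182.886 − y_svg.

**Shape 1** — `<polyline>` open polyline, stroke `#008000` → engrave (S304, F2868). Machine vertices: (143.516,159.949) → (153.418,176.270) → (10.239,101.040). Open path.

**Shape 2** — `<polyline>` open polyline, stroke `#ff8800` → cut (S721, F1211). Machine vertices: (107.540,8.841) → (120.750,44.759) → (7.124,57.118) → (153.188,43.381). Open path.

**Shape 3** — `<path>` cubic bezier, stroke `#008000` → engrave (S304, F2868). Control points (SVG): P0=(60.887,37.951), P1=(61.373,30.153), P2=(80.910,28.664), P3=(55.322,48.935); sampled at t=k/6. Machine vertices: (60.887,144.935) → (62.420,148.237) → (65.346,150.058) → (67.882,149.969) → (68.245,147.541) → (64.653,142.345) → (55.322,133.951). Open path.

**Shape 4** — `<path>` quadratic bezier, stroke `#008000` → engrave (S304, F2868). Control points (SVG): P0=(133.428,86.763), P1=(94.885,77.071), P2=(26.117,28.707); sampled at t=k/6. Machine vertices: (133.428,96.123) → (119.741,100.428) → (104.374,106.881) → (87.329,115.483) → (68.604,126.233) → (48.200,139.132) → (26.117,154.179). Open path.

**Shape 5** — `<polygon>` regular polygon, stroke `#ff8800` → cut (S721, F1211). Machine vertices: (94.707,4.962) → (79.867,5.820) → (69.981,16.920) → (70.839,31.760) → (81.939,41.646) → (96.779,40.788) → (106.665,29.688) → (105.807,14.848) → (94.707,4.962). Closed: final G1 returns to the first vertex.

**Shape 6** — `<path>` cubic bezier, stroke `#ff8800` → cut (S721, F1211). Control points (SVG): P0=(158.665,128.888), P1=(168.472,137.978), P2=(30.650,82.728), P3=(42.732,106.888); sampled at t=k/6. Machine vertices: (158.665,53.998) → (152.644,54.149) → (130.282,61.031) → (99.845,70.649) → (69.598,79.012) → (47.806,82.126) → (42.732,75.998). Open path.

**Shape 7** — `<path>` cubic bezier, stroke `#008000` → engrave (S304, F2868). Control points (SVG): P0=(77.171,166.871), P1=(94.372,190.425), P2=(107.522,67.720), P3=(100.316,94.179); sampled at t=k/6. Machine vertices: (77.171,16.015) → (85.358,15.059) → (92.418,30.272) → (97.896,53.450) → (101.341,76.386) → (102.298,90.874) → (100.316,88.707). Open path.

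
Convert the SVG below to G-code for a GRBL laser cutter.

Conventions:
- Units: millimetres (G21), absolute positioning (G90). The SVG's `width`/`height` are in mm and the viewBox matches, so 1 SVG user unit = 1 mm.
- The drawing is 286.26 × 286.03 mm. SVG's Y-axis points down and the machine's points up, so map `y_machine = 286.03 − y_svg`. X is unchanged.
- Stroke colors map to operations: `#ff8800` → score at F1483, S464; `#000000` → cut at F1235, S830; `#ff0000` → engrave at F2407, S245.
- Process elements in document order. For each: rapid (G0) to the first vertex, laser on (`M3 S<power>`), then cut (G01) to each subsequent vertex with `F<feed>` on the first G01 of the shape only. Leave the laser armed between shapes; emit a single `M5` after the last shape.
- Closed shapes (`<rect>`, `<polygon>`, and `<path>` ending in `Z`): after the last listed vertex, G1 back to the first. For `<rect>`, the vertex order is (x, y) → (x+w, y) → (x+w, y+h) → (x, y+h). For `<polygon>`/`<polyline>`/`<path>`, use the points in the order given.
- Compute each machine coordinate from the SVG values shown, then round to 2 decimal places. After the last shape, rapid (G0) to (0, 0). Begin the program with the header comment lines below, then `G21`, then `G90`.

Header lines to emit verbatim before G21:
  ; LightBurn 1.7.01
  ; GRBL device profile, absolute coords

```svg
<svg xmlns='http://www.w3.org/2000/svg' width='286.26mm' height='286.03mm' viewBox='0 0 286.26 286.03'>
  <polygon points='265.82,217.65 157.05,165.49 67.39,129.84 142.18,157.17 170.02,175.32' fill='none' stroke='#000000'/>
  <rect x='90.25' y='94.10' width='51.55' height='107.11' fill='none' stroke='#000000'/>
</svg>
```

viewBox `0 0 286.26 286.03` with mm width/height → 1 unit = 1 mm. Flip: y_m = 286.03 − y_svg.

**Shape 1** — `<polygon>` closed polygon, stroke `#000000` → cut (S830, F1235). Machine vertices: (265.82,68.38) → (157.05,120.54) → (67.39,156.19) → (142.18,128.86) → (170.02,110.71) → (265.82,68.38). Closed: final G1 returns to the first vertex.

**Shape 2** — `<rect>` rectangle, stroke `#000000` → cut (S830, F1235). Machine vertices: (90.25,191.93) → (141.80,191.93) → (141.80,84.82) → (90.25,84.82) → (90.25,191.93). Closed: final G1 returns to the first vertex.

; LightBurn 1.7.01
; GRBL device profile, absolute coords
G21
G90
G0 X265.82 Y68.38
M3 S830
G01 X157.05 Y120.54 F1235
G01 X67.39 Y156.19
G01 X142.18 Y128.86
G01 X170.02 Y110.71
G01 X265.82 Y68.38
G0 X90.25 Y191.93
M3 S830
G01 X141.80 Y191.93 F1235
G01 X141.80 Y84.82
G01 X90.25 Y84.82
G01 X90.25 Y191.93
M5
G0 X0.00 Y0.00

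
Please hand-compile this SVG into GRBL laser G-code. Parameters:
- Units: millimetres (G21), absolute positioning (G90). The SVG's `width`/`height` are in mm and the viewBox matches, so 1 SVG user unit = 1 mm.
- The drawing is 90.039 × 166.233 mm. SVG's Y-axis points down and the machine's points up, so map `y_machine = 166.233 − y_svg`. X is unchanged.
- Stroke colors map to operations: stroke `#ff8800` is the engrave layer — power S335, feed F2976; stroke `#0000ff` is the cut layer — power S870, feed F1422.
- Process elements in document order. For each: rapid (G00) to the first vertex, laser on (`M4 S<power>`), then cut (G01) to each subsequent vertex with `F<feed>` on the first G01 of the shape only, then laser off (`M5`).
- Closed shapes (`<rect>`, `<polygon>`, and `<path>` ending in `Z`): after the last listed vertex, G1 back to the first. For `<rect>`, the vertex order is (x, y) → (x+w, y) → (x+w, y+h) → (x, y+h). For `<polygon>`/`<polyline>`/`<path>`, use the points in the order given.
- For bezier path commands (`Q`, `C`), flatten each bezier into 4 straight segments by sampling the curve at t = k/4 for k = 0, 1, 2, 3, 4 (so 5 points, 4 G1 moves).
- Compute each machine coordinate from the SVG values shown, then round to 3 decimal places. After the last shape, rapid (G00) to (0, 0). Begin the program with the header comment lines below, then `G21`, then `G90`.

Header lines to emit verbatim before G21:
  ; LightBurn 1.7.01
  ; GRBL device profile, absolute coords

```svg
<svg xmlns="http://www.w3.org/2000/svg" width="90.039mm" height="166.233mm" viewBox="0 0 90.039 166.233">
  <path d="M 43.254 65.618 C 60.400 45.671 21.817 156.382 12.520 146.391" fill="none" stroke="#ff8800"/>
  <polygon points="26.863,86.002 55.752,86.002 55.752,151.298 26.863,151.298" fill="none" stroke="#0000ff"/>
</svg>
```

; LightBurn 1.7.01
; GRBL device profile, absolute coords
G21
G90
G00 X43.254 Y100.615
M4 S335
G01 X46.993 Y95.004 F2976
G01 X37.803 Y63.962
G01 X23.656 Y31.053
G01 X12.520 Y19.842
M5
G00 X26.863 Y80.231
M4 S870
G01 X55.752 Y80.231 F1422
G01 X55.752 Y14.935
G01 X26.863 Y14.935
G01 X26.863 Y80.231
M5
G00 X0.000 Y0.000

Since the viewBox matches the mm dimensions, user units are millimetres directly. The only transform is the Y-flip y_m = 166.233 − y_svg.

Shape 1 is a cubic bezier drawn with `<path>`. Its stroke #ff8800 means engrave at S335, F2976. After flipping Y the toolpath is (43.254,100.615) → (46.993,95.004) → (37.803,63.962) → (23.656,31.053) → (12.520,19.842).

Shape 2 is a rectangle drawn with `<polygon>`. Its stroke #0000ff means cut at S870, F1422. After flipping Y the toolpath is (26.863,80.231) → (55.752,80.231) → (55.752,14.935) → (26.863,14.935) → (26.863,80.231), returning to the start.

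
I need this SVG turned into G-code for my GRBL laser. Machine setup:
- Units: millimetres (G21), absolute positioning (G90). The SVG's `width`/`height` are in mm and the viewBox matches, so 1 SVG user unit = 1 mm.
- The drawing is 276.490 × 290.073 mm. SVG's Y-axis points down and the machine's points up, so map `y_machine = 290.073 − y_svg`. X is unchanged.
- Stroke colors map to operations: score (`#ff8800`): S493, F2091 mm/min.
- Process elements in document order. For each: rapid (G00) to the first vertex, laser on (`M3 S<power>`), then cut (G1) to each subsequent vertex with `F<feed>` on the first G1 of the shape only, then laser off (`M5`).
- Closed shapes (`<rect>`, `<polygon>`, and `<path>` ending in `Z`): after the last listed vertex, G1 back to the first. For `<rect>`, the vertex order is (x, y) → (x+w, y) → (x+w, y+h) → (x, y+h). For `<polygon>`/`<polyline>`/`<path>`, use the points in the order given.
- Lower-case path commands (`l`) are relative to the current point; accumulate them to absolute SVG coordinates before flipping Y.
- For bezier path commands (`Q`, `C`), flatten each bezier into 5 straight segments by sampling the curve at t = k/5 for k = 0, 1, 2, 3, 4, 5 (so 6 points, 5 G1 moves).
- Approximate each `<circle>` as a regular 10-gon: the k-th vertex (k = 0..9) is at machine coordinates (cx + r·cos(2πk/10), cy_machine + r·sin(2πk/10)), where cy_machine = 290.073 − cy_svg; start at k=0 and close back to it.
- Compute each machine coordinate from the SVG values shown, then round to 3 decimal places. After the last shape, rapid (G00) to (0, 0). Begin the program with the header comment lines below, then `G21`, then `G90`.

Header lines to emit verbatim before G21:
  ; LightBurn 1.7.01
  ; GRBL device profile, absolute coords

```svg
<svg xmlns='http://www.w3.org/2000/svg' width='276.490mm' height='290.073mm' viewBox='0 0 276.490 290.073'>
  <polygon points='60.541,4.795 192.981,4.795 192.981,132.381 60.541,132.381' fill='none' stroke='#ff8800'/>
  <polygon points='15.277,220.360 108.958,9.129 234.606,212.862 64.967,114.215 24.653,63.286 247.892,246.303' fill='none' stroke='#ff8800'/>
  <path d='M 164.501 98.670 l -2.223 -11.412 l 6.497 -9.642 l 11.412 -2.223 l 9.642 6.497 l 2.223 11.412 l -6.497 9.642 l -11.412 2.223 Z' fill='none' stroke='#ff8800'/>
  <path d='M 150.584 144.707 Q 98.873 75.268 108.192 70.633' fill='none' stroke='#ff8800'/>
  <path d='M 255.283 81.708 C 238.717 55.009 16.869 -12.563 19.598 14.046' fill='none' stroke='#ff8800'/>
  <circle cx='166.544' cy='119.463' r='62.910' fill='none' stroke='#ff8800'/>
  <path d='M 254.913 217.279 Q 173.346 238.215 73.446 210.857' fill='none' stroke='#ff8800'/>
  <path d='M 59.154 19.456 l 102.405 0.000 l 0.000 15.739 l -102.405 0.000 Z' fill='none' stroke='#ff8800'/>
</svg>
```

; LightBurn 1.7.01
; GRBL device profile, absolute coords
G21
G90
G00 X60.541 Y285.278
M3 S493
G1 X192.981 Y285.278 F2091
G1 X192.981 Y157.692
G1 X60.541 Y157.692
G1 X60.541 Y285.278
M5
G00 X15.277 Y69.713
M3 S493
G1 X108.958 Y280.944 F2091
G1 X234.606 Y77.211
G1 X64.967 Y175.858
G1 X24.653 Y226.787
G1 X247.892 Y43.770
G1 X15.277 Y69.713
M5
G00 X164.501 Y191.403
M3 S493
G1 X162.278 Y202.815 F2091
G1 X168.775 Y212.457
G1 X180.187 Y214.680
G1 X189.829 Y208.183
G1 X192.052 Y196.771
G1 X185.555 Y187.129
G1 X174.143 Y184.906
G1 X164.501 Y191.403
M5
G00 X150.584 Y145.366
M3 S493
G1 X132.341 Y170.549 F2091
G1 X118.980 Y190.549
G1 X110.502 Y205.363
G1 X106.906 Y214.994
G1 X108.192 Y219.440
M5
G00 X255.283 Y208.365
M3 S493
G1 X224.148 Y228.209 F2091
G1 X164.379 Y251.379
G1 X96.609 Y271.394
G1 X41.471 Y281.771
G1 X19.598 Y276.027
M5
G00 X229.454 Y170.610
M3 S493
G1 X217.439 Y207.588 F2091
G1 X185.984 Y230.441
G1 X147.104 Y230.441
G1 X115.649 Y207.588
G1 X103.634 Y170.610
G1 X115.649 Y133.632
G1 X147.104 Y110.779
G1 X185.984 Y110.779
G1 X217.439 Y133.632
G1 X229.454 Y170.610
M5
G00 X254.913 Y72.794
M3 S493
G1 X221.553 Y66.351 F2091
G1 X186.726 Y63.772
G1 X150.433 Y65.057
G1 X112.673 Y70.205
G1 X73.446 Y79.216
M5
G00 X59.154 Y270.617
M3 S493
G1 X161.559 Y270.617 F2091
G1 X161.559 Y254.878
G1 X59.154 Y254.878
G1 X59.154 Y270.617
M5
G00 X0.000 Y0.000

Since the viewBox matches the mm dimensions, user units are millimetres directly. The only transform is the Y-flip y_m = 290.073 − y_svg.

Shape 1 is a rectangle drawn with `<polygon>`. Its stroke #ff8800 means score at S493, F2091. After flipping Y the toolpath is (60.541,285.278) → (192.981,285.278) → (192.981,157.692) → (60.541,157.692) → (60.541,285.278), returning to the start.

Shape 2 is a closed polygon drawn with `<polygon>`. Its stroke #ff8800 means score at S493, F2091. After flipping Y the toolpath is (15.277,69.713) → (108.958,280.944) → (234.606,77.211) → (64.967,175.858) → (24.653,226.787) → (247.892,43.770) → (15.277,69.713), returning to the start.

Shape 3 is a regular polygon drawn with `<path>`. Its stroke #ff8800 means score at S493, F2091. After flipping Y the toolpath is (164.501,191.403) → (162.278,202.815) → (168.775,212.457) → (180.187,214.680) → (189.829,208.183) → (192.052,196.771) → (185.555,187.129) → (174.143,184.906) → (164.501,191.403), returning to the start.

Shape 4 is a quadratic bezier drawn with `<path>`. Its stroke #ff8800 means score at S493, F2091. After flipping Y the toolpath is (150.584,145.366) → (132.341,170.549) → (118.980,190.549) → (110.502,205.363) → (106.906,214.994) → (108.192,219.440).

Shape 5 is a cubic bezier drawn with `<path>`. Its stroke #ff8800 means score at S493, F2091. After flipping Y the toolpath is (255.283,208.365) → (224.148,228.209) → (164.379,251.379) → (96.609,271.394) → (41.471,281.771) → (19.598,276.027).

Shape 6 is a circle drawn with `<circle>`. Its stroke #ff8800 means score at S493, F2091. After flipping Y the toolpath is (229.454,170.610) → (217.439,207.588) → (185.984,230.441) → (147.104,230.441) → (115.649,207.588) → (103.634,170.610) → (115.649,133.632) → (147.104,110.779) → (185.984,110.779) → (217.439,133.632) → (229.454,170.610), returning to the start.

Shape 7 is a quadratic bezier drawn with `<path>`. Its stroke #ff8800 means score at S493, F2091. After flipping Y the toolpath is (254.913,72.794) → (221.553,66.351) → (186.726,63.772) → (150.433,65.057) → (112.673,70.205) → (73.446,79.216).

Shape 8 is a rectangle drawn with `<path>`. Its stroke #ff8800 means score at S493, F2091. After flipping Y the toolpath is (59.154,270.617) → (161.559,270.617) → (161.559,254.878) → (59.154,254.878) → (59.154,270.617), returning to the start.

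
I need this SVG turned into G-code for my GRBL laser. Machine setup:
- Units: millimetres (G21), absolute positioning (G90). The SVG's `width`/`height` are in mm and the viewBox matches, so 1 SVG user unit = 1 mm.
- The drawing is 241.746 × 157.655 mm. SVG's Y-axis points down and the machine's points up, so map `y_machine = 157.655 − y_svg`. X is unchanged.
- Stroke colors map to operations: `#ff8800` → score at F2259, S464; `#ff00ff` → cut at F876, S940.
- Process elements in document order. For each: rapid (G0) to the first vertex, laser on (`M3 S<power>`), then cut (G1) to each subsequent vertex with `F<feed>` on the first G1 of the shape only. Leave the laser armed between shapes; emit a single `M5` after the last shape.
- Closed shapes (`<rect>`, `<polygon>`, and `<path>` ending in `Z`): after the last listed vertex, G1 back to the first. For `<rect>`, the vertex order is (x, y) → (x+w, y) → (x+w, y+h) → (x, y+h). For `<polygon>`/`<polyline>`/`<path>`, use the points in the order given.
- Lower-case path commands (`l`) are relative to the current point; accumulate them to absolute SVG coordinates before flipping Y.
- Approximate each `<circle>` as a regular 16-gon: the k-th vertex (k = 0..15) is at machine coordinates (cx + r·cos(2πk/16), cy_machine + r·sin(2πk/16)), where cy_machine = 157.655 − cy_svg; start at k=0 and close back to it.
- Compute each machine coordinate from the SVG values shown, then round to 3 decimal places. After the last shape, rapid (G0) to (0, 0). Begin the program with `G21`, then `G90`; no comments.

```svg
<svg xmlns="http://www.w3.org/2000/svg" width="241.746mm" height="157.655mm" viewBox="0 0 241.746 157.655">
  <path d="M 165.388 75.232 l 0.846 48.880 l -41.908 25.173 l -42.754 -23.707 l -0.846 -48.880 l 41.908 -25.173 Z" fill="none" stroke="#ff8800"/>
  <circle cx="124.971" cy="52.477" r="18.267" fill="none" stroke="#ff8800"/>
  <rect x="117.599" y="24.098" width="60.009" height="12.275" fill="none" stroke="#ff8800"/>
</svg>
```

Since the viewBox matches the mm dimensions, user units are millimetres directly. The only transform is the Y-flip y_m = 157.655 − y_svg.

Shape 1 is a regular polygon drawn with `<path>`. Its stroke #ff8800 means score at S464, F2259. After flipping Y the toolpath is (165.388,82.423) → (166.234,33.543) → (124.326,8.370) → (81.572,32.077) → (80.726,80.957) → (122.634,106.130) → (165.388,82.423), returning to the start.

Shape 2 is a circle drawn with `<circle>`. Its stroke #ff8800 means score at S464, F2259. After flipping Y the toolpath is (143.238,105.178) → (141.848,112.168) → (137.888,118.095) → (131.961,122.055) → (124.971,123.445) → (117.981,122.055) → (112.054,118.095) → (108.094,112.168) → (106.704,105.178) → (108.094,98.188) → (112.054,92.261) → (117.981,88.301) → (124.971,86.911) → (131.961,88.301) → (137.888,92.261) → (141.848,98.188) → (143.238,105.178), returning to the start.

Shape 3 is a rectangle drawn with `<rect>`. Its stroke #ff8800 means score at S464, F2259. After flipping Y the toolpath is (117.599,133.557) → (177.608,133.557) → (177.608,121.282) → (117.599,121.282) → (117.599,133.557), returning to the start.

G21
G90
G0 X165.388 Y82.423
M3 S464
G1 X166.234 Y33.543 F2259
G1 X124.326 Y8.370
G1 X81.572 Y32.077
G1 X80.726 Y80.957
G1 X122.634 Y106.130
G1 X165.388 Y82.423
G0 X143.238 Y105.178
M3 S464
G1 X141.848 Y112.168 F2259
G1 X137.888 Y118.095
G1 X131.961 Y122.055
G1 X124.971 Y123.445
G1 X117.981 Y122.055
G1 X112.054 Y118.095
G1 X108.094 Y112.168
G1 X106.704 Y105.178
G1 X108.094 Y98.188
G1 X112.054 Y92.261
G1 X117.981 Y88.301
G1 X124.971 Y86.911
G1 X131.961 Y88.301
G1 X137.888 Y92.261
G1 X141.848 Y98.188
G1 X143.238 Y105.178
G0 X117.599 Y133.557
M3 S464
G1 X177.608 Y133.557 F2259
G1 X177.608 Y121.282
G1 X117.599 Y121.282
G1 X117.599 Y133.557
M5
G0 X0.000 Y0.000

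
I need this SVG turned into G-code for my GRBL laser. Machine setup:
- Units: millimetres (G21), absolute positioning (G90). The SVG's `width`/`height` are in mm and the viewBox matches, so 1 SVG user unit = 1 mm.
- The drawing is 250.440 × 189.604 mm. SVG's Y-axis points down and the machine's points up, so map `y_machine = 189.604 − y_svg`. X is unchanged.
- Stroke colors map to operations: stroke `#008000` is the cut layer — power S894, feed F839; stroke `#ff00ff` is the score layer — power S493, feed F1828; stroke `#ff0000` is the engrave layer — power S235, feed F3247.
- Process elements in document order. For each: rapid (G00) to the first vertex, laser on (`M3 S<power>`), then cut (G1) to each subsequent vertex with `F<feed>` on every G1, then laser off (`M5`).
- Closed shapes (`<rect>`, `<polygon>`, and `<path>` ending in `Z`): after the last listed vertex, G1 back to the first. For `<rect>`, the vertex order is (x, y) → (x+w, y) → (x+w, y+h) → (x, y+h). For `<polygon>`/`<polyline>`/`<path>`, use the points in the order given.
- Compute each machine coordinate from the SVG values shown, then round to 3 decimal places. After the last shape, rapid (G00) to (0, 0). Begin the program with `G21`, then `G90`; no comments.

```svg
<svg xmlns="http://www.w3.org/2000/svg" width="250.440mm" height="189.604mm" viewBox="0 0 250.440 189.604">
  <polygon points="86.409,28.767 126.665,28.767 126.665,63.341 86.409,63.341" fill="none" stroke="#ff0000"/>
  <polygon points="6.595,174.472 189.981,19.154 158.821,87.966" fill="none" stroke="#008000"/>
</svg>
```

Since the viewBox matches the mm dimensions, user units are millimetres directly. The only transform is the Y-flip y_m = 189.604 − y_svg.

Shape 1 is a rectangle drawn with `<polygon>`. Its stroke #ff0000 means engrave at S235, F3247. After flipping Y the toolpath is (86.409,160.837) → (126.665,160.837) → (126.665,126.263) → (86.409,126.263) → (86.409,160.837), returning to the start.

Shape 2 is a closed polygon drawn with `<polygon>`. Its stroke #008000 means cut at S894, F839. After flipping Y the toolpath is (6.595,15.132) → (189.981,170.450) → (158.821,101.638) → (6.595,15.132), returning to the start.

G21
G90
G00 X86.409 Y160.837
M3 S235
G1 X126.665 Y160.837 F3247
G1 X126.665 Y126.263 F3247
G1 X86.409 Y126.263 F3247
G1 X86.409 Y160.837 F3247
M5
G00 X6.595 Y15.132
M3 S894
G1 X189.981 Y170.450 F839
G1 X158.821 Y101.638 F839
G1 X6.595 Y15.132 F839
M5
G00 X0.000 Y0.000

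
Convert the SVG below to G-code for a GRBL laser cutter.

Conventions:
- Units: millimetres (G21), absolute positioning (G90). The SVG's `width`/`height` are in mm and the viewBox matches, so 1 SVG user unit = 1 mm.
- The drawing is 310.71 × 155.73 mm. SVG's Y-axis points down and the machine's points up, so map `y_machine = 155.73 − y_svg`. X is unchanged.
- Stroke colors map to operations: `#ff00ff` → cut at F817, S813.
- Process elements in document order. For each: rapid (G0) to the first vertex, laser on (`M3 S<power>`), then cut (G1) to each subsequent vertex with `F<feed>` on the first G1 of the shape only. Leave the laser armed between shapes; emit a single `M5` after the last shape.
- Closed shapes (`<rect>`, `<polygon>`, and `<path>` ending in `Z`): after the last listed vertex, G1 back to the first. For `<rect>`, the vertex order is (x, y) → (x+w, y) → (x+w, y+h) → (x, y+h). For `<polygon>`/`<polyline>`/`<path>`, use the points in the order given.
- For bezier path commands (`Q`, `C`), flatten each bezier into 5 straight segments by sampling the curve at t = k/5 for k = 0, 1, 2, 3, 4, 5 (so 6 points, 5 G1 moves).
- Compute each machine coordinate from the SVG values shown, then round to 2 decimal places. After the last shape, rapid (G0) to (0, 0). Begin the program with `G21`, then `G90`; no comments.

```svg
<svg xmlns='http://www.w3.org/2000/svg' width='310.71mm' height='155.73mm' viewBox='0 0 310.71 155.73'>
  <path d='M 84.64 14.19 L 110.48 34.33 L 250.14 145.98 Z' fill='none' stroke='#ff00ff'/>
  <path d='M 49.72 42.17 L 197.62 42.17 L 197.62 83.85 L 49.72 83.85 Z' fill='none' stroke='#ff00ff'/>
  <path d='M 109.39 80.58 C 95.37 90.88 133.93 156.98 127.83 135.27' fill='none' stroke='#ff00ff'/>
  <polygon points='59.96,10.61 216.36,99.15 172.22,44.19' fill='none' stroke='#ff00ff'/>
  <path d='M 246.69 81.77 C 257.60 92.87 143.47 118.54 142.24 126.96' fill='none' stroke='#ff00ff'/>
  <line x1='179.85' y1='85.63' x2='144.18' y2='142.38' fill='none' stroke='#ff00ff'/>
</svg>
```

G21
G90
G0 X84.64 Y141.54
M3 S813
G1 X110.48 Y121.40 F817
G1 X250.14 Y9.75
G1 X84.64 Y141.54
G0 X49.72 Y113.56
M3 S813
G1 X197.62 Y113.56 F817
G1 X197.62 Y71.88
G1 X49.72 Y71.88
G1 X49.72 Y113.56
G0 X109.39 Y75.15
M3 S813
G1 X106.51 Y63.42 F817
G1 X111.58 Y45.20
G1 X119.94 Y27.37
G1 X126.91 Y16.82
G1 X127.83 Y20.46
G0 X59.96 Y145.12
M3 S813
G1 X216.36 Y56.58 F817
G1 X172.22 Y111.54
G1 X59.96 Y145.12
G0 X246.69 Y73.96
M3 S813
G1 X240.13 Y65.81 F817
G1 X214.99 Y55.68
G1 X182.68 Y45.12
G1 X154.62 Y35.64
G1 X142.24 Y28.77
G0 X179.85 Y70.10
M3 S813
G1 X144.18 Y13.35 F817
M5
G0 X0.00 Y0.00

Since the viewBox matches the mm dimensions, user units are millimetres directly. The only transform is the Y-flip y_m = 155.73 − y_svg.

Shape 1 is a closed polygon drawn with `<path>`. Its stroke #ff00ff means cut at S813, F817. After flipping Y the toolpath is (84.64,141.54) → (110.48,121.40) → (250.14,9.75) → (84.64,141.54), returning to the start.

Shape 2 is a rectangle drawn with `<path>`. Its stroke #ff00ff means cut at S813, F817. After flipping Y the toolpath is (49.72,113.56) → (197.62,113.56) → (197.62,71.88) → (49.72,71.88) → (49.72,113.56), returning to the start.

Shape 3 is a cubic bezier drawn with `<path>`. Its stroke #ff00ff means cut at S813, F817. After flipping Y the toolpath is (109.39,75.15) → (106.51,63.42) → (111.58,45.20) → (119.94,27.37) → (126.91,16.82) → (127.83,20.46).

Shape 4 is a closed polygon drawn with `<polygon>`. Its stroke #ff00ff means cut at S813, F817. After flipping Y the toolpath is (59.96,145.12) → (216.36,56.58) → (172.22,111.54) → (59.96,145.12), returning to the start.

Shape 5 is a cubic bezier drawn with `<path>`. Its stroke #ff00ff means cut at S813, F817. After flipping Y the toolpath is (246.69,73.96) → (240.13,65.81) → (214.99,55.68) → (182.68,45.12) → (154.62,35.64) → (142.24,28.77).

Shape 6 is a line segment drawn with `<line>`. Its stroke #ff00ff means cut at S813, F817. After flipping Y the toolpath is (179.85,70.10) → (144.18,13.35).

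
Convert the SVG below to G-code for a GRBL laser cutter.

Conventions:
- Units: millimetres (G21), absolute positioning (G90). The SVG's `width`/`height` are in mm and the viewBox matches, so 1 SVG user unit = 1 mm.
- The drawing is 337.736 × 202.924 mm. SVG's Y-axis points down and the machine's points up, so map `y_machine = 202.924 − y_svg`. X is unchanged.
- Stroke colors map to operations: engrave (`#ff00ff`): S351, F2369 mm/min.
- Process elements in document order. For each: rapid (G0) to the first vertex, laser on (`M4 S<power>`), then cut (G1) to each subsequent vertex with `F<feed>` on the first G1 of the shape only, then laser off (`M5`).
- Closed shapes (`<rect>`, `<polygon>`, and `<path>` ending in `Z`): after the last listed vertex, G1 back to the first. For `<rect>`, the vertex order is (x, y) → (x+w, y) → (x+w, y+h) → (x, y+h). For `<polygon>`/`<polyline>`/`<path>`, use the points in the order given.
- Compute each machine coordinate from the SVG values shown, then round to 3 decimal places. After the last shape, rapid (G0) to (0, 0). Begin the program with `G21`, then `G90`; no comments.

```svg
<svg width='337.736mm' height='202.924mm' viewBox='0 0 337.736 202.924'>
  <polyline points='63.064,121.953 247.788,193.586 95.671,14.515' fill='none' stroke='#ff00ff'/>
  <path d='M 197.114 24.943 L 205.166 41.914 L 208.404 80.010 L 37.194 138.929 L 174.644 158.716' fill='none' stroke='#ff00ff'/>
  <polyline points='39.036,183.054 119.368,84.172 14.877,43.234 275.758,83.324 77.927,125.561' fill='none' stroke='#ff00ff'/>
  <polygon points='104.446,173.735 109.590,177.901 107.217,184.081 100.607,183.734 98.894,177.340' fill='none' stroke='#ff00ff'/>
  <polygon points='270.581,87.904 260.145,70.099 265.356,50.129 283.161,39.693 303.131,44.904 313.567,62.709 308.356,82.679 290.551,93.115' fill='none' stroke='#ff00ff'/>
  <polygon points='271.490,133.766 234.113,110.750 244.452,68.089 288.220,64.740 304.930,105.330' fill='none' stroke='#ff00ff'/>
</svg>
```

viewBox `0 0 337.736 202.924` with mm width/height → 1 unit = 1 mm. Flip: y_m = 202.924 − y_svg.

**Shape 1** — `<polyline>` open polyline, stroke `#ff00ff` → engrave (S351, F2369). Machine vertices: (63.064,80.971) → (247.788,9.338) → (95.671,188.409). Open path.

**Shape 2** — `<path>` open polyline, stroke `#ff00ff` → engrave (S351, F2369). Machine vertices: (197.114,177.981) → (205.166,161.010) → (208.404,122.914) → (37.194,63.995) → (174.644,44.208). Open path.

**Shape 3** — `<polyline>` open polyline, stroke `#ff00ff` → engrave (S351, F2369). Machine vertices: (39.036,19.870) → (119.368,118.752) → (14.877,159.690) → (275.758,119.600) → (77.927,77.363). Open path.

**Shape 4** — `<polygon>` regular polygon, stroke `#ff00ff` → engrave (S351, F2369). Machine vertices: (104.446,29.189) → (109.590,25.023) → (107.217,18.843) → (100.607,19.190) → (98.894,25.584) → (104.446,29.189). Closed: final G1 returns to the first vertex.

**Shape 5** — `<polygon>` regular polygon, stroke `#ff00ff` → engrave (S351, F2369). Machine vertices: (270.581,115.020) → (260.145,132.825) → (265.356,152.795) → (283.161,163.231) → (303.131,158.020) → (313.567,140.215) → (308.356,120.245) → (290.551,109.809) → (270.581,115.020). Closed: final G1 returns to the first vertex.

**Shape 6** — `<polygon>` regular polygon, stroke `#ff00ff` → engrave (S351, F2369). Machine vertices: (271.490,69.158) → (234.113,92.174) → (244.452,134.835) → (288.220,138.184) → (304.930,97.594) → (271.490,69.158). Closed: final G1 returns to the first vertex.

G21
G90
G0 X63.064 Y80.971
M4 S351
G1 X247.788 Y9.338 F2369
G1 X95.671 Y188.409
M5
G0 X197.114 Y177.981
M4 S351
G1 X205.166 Y161.010 F2369
G1 X208.404 Y122.914
G1 X37.194 Y63.995
G1 X174.644 Y44.208
M5
G0 X39.036 Y19.870
M4 S351
G1 X119.368 Y118.752 F2369
G1 X14.877 Y159.690
G1 X275.758 Y119.600
G1 X77.927 Y77.363
M5
G0 X104.446 Y29.189
M4 S351
G1 X109.590 Y25.023 F2369
G1 X107.217 Y18.843
G1 X100.607 Y19.190
G1 X98.894 Y25.584
G1 X104.446 Y29.189
M5
G0 X270.581 Y115.020
M4 S351
G1 X260.145 Y132.825 F2369
G1 X265.356 Y152.795
G1 X283.161 Y163.231
G1 X303.131 Y158.020
G1 X313.567 Y140.215
G1 X308.356 Y120.245
G1 X290.551 Y109.809
G1 X270.581 Y115.020
M5
G0 X271.490 Y69.158
M4 S351
G1 X234.113 Y92.174 F2369
G1 X244.452 Y134.835
G1 X288.220 Y138.184
G1 X304.930 Y97.594
G1 X271.490 Y69.158
M5
G0 X0.000 Y0.000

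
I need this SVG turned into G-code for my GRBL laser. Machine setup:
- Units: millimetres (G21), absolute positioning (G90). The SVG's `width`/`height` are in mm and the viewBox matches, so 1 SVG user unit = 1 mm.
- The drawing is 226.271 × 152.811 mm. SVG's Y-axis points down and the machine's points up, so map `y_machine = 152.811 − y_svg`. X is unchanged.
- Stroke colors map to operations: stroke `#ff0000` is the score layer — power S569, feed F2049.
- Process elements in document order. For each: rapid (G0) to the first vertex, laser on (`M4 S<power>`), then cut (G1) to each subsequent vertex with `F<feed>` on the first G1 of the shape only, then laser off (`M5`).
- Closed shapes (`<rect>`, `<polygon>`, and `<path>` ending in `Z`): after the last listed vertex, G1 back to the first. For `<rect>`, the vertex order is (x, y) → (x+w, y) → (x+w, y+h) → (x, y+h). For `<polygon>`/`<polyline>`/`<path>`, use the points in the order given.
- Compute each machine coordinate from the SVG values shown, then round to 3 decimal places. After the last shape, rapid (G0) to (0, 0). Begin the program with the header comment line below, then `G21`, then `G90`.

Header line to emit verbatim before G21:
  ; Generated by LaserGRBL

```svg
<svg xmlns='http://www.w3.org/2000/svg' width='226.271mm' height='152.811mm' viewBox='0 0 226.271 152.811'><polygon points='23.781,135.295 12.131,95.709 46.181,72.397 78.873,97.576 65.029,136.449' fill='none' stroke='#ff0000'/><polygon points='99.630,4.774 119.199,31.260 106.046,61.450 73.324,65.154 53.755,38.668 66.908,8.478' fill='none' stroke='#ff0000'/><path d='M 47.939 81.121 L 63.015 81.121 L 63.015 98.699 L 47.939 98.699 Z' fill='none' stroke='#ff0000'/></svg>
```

; Generated by LaserGRBL
G21
G90
G0 X23.781 Y17.516
M4 S569
G1 X12.131 Y57.102 F2049
G1 X46.181 Y80.414
G1 X78.873 Y55.235
G1 X65.029 Y16.362
G1 X23.781 Y17.516
M5
G0 X99.630 Y148.037
M4 S569
G1 X119.199 Y121.551 F2049
G1 X106.046 Y91.361
G1 X73.324 Y87.657
G1 X53.755 Y114.143
G1 X66.908 Y144.333
G1 X99.630 Y148.037
M5
G0 X47.939 Y71.690
M4 S569
G1 X63.015 Y71.690 F2049
G1 X63.015 Y54.112
G1 X47.939 Y54.112
G1 X47.939 Y71.690
M5
G0 X0.000 Y0.000

1 u = 1 mm; y_m = 152.811 − y.

[1] `<polygon>` regular polygon, #ff0000→score S569 F2049: (23.781,17.516) → (12.131,57.102) → (46.181,80.414) → (78.873,55.235) → (65.029,16.362) → (23.781,17.516) (closed)

[2] `<polygon>` regular polygon, #ff0000→score S569 F2049: (99.630,148.037) → (119.199,121.551) → (106.046,91.361) → (73.324,87.657) → (53.755,114.143) → (66.908,144.333) → (99.630,148.037) (closed)

[3] `<path>` rectangle, #ff0000→score S569 F2049: (47.939,71.690) → (63.015,71.690) → (63.015,54.112) → (47.939,54.112) → (47.939,71.690) (closed)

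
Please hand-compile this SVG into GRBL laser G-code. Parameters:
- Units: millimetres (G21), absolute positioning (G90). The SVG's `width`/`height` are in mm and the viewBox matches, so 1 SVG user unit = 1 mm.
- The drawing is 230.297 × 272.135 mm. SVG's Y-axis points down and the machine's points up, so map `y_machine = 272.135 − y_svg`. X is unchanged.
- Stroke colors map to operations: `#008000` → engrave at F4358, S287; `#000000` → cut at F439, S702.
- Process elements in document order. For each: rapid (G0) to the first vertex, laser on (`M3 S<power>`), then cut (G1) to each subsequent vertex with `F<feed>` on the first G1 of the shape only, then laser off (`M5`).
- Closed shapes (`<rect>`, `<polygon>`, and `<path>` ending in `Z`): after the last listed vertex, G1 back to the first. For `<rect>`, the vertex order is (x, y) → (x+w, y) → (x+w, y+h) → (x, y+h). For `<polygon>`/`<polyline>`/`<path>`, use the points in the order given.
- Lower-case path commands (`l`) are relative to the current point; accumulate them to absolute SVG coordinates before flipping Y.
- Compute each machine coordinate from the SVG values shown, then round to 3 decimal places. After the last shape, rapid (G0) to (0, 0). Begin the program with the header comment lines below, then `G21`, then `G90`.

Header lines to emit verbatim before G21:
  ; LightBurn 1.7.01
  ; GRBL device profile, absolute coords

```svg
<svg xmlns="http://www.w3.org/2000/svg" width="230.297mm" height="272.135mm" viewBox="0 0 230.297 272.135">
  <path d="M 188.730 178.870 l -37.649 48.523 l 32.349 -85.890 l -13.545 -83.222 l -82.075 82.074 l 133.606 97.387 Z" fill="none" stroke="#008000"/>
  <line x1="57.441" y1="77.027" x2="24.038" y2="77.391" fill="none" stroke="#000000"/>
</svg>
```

; LightBurn 1.7.01
; GRBL device profile, absolute coords
G21
G90
G0 X188.730 Y93.265
M3 S287
G1 X151.081 Y44.742 F4358
G1 X183.430 Y130.632
G1 X169.885 Y213.854
G1 X87.810 Y131.780
G1 X221.416 Y34.393
G1 X188.730 Y93.265
M5
G0 X57.441 Y195.108
M3 S702
G1 X24.038 Y194.744 F439
M5
G0 X0.000 Y0.000

viewBox `0 0 230.297 272.135` with mm width/height → 1 unit = 1 mm. Flip: y_m = 272.135 − y_svg.

**Shape 1** — `<path>` closed polygon, stroke `#008000` → engrave (S287, F4358). Machine vertices: (188.730,93.265) → (151.081,44.742) → (183.430,130.632) → (169.885,213.854) → (87.810,131.780) → (221.416,34.393) → (188.730,93.265). Closed: final G1 returns to the first vertex.

**Shape 2** — `<line>` line segment, stroke `#000000` → cut (S702, F439). Machine vertices: (57.441,195.108) → (24.038,194.744). Open path.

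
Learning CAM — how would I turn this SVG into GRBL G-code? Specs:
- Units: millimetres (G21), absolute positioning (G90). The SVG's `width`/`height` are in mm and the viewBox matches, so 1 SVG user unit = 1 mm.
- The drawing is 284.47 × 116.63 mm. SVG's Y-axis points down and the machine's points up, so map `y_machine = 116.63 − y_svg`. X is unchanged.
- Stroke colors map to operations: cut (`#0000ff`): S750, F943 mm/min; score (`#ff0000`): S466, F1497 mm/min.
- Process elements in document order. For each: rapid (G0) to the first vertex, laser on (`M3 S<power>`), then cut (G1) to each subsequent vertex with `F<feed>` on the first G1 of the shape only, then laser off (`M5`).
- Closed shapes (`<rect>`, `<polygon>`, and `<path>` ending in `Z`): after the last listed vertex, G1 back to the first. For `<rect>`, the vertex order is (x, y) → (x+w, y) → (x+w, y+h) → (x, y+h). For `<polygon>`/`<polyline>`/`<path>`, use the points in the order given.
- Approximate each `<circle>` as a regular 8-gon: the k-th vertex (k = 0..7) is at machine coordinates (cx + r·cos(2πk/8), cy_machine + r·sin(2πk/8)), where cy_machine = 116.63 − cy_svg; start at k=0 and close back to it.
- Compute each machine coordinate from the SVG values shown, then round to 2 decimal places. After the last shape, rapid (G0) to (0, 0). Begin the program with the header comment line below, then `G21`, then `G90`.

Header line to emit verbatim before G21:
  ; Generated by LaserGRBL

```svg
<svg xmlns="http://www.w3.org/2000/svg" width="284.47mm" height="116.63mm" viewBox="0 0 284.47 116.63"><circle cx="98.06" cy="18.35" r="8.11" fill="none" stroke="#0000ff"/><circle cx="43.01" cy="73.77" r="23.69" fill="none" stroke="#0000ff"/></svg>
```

1 u = 1 mm; y_m = 116.63 − y.

[1] `<circle>` circle, #0000ff→cut S750 F943: (106.17,98.28) → (103.79,104.01) → (98.06,106.39) → (92.33,104.01) → (89.95,98.28) → (92.33,92.55) → (98.06,90.17) → (103.79,92.55) → (106.17,98.28) (closed)

[2] `<circle>` circle, #0000ff→cut S750 F943: (66.70,42.86) → (59.76,59.61) → (43.01,66.55) → (26.26,59.61) → (19.32,42.86) → (26.26,26.11) → (43.01,19.17) → (59.76,26.11) → (66.70,42.86) (closed)

; Generated by LaserGRBL
G21
G90
G0 X106.17 Y98.28
M3 S750
G1 X103.79 Y104.01 F943
G1 X98.06 Y106.39
G1 X92.33 Y104.01
G1 X89.95 Y98.28
G1 X92.33 Y92.55
G1 X98.06 Y90.17
G1 X103.79 Y92.55
G1 X106.17 Y98.28
M5
G0 X66.70 Y42.86
M3 S750
G1 X59.76 Y59.61 F943
G1 X43.01 Y66.55
G1 X26.26 Y59.61
G1 X19.32 Y42.86
G1 X26.26 Y26.11
G1 X43.01 Y19.17
G1 X59.76 Y26.11
G1 X66.70 Y42.86
M5
G0 X0.00 Y0.00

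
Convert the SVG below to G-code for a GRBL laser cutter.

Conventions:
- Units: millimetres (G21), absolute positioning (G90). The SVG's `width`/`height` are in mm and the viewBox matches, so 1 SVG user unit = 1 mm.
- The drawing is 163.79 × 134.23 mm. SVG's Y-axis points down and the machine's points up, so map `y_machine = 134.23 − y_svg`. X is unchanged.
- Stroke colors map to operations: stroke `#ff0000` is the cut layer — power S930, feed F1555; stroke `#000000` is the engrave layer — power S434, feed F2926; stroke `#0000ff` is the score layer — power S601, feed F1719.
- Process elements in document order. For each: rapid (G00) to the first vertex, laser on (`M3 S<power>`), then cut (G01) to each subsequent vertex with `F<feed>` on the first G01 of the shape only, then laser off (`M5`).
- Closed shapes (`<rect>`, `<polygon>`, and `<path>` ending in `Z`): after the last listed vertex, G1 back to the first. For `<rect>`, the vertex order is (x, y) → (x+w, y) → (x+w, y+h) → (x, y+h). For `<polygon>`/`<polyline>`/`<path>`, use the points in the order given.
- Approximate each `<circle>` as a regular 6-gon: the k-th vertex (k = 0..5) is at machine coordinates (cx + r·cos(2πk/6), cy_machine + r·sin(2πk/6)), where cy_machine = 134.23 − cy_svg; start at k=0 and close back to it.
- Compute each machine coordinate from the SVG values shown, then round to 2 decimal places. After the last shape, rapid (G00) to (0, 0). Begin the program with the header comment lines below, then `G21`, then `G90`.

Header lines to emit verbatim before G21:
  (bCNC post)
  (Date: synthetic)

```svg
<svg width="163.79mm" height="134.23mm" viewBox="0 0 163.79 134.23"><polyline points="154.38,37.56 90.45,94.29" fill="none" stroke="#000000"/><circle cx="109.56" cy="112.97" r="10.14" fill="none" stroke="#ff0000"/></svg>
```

Since the viewBox matches the mm dimensions, user units are millimetres directly. The only transform is the Y-flip y_m = 134.23 − y_svg.

Shape 1 is a line segment drawn with `<polyline>`. Its stroke #000000 means engrave at S434, F2926. After flipping Y the toolpath is (154.38,96.67) → (90.45,39.94).

Shape 2 is a circle drawn with `<circle>`. Its stroke #ff0000 means cut at S930, F1555. After flipping Y the toolpath is (119.70,21.26) → (114.63,30.04) → (104.49,30.04) → (99.42,21.26) → (104.49,12.48) → (114.63,12.48) → (119.70,21.26), returning to the start.

(bCNC post)
(Date: synthetic)
G21
G90
G00 X154.38 Y96.67
M3 S434
G01 X90.45 Y39.94 F2926
M5
G00 X119.70 Y21.26
M3 S930
G01 X114.63 Y30.04 F1555
G01 X104.49 Y30.04
G01 X99.42 Y21.26
G01 X104.49 Y12.48
G01 X114.63 Y12.48
G01 X119.70 Y21.26
M5
G00 X0.00 Y0.00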